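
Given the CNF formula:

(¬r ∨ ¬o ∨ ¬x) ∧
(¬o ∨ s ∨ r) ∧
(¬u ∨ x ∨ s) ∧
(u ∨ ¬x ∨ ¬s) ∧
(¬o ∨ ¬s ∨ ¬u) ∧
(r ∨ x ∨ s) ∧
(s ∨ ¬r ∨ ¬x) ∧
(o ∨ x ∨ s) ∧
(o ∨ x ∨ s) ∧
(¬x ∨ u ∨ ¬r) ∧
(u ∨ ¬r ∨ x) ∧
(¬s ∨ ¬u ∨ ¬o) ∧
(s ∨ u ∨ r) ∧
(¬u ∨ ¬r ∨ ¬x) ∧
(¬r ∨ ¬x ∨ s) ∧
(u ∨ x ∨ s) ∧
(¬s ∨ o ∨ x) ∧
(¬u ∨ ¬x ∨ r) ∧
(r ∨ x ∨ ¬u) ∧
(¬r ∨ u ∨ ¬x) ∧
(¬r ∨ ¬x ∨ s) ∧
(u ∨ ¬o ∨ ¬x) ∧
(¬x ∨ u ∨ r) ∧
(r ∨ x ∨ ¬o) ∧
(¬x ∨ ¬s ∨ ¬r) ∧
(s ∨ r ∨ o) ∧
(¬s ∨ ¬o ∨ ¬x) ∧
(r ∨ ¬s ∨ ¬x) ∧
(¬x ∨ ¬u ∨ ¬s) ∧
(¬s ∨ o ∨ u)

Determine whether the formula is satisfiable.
No

No, the formula is not satisfiable.

No assignment of truth values to the variables can make all 30 clauses true simultaneously.

The formula is UNSAT (unsatisfiable).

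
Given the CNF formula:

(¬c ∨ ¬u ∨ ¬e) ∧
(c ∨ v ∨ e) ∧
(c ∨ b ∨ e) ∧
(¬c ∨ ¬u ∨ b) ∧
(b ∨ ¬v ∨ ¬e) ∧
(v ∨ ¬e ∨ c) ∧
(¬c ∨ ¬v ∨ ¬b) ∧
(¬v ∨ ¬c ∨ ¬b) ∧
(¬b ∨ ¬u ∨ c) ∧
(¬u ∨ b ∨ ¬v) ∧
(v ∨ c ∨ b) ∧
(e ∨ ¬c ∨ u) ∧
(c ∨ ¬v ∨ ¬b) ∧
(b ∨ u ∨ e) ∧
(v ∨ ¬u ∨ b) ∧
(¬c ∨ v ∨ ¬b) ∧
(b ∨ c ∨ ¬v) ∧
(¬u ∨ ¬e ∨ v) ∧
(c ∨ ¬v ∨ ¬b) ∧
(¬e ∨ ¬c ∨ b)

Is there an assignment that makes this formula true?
No

No, the formula is not satisfiable.

No assignment of truth values to the variables can make all 20 clauses true simultaneously.

The formula is UNSAT (unsatisfiable).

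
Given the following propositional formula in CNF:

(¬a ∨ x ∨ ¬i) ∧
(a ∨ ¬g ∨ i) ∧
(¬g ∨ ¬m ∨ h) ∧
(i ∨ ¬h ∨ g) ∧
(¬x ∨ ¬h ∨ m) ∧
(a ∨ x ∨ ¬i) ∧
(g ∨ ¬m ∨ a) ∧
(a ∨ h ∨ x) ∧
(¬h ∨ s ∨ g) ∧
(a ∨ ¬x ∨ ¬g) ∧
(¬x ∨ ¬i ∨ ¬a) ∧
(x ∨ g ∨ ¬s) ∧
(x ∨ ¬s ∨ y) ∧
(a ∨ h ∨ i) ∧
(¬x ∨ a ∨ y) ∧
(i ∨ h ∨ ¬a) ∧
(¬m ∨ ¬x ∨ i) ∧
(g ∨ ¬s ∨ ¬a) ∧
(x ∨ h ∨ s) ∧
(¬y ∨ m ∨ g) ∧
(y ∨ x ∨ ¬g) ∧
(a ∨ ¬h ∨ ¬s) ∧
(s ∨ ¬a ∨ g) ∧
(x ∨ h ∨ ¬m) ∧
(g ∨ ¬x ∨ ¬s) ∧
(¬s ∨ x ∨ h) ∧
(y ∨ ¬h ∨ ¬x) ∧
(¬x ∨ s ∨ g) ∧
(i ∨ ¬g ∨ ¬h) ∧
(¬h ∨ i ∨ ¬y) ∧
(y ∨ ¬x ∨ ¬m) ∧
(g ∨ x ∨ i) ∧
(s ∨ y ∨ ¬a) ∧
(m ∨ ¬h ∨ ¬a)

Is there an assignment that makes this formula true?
No

No, the formula is not satisfiable.

No assignment of truth values to the variables can make all 34 clauses true simultaneously.

The formula is UNSAT (unsatisfiable).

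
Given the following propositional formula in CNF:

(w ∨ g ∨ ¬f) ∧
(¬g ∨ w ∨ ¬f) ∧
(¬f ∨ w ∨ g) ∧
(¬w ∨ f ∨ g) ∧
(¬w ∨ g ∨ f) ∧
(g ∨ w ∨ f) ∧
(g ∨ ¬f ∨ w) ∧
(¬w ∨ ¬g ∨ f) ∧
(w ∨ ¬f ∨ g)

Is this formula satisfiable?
Yes

Yes, the formula is satisfiable.

One satisfying assignment is: g=True, f=False, w=False

Verification: With this assignment, all 9 clauses evaluate to true.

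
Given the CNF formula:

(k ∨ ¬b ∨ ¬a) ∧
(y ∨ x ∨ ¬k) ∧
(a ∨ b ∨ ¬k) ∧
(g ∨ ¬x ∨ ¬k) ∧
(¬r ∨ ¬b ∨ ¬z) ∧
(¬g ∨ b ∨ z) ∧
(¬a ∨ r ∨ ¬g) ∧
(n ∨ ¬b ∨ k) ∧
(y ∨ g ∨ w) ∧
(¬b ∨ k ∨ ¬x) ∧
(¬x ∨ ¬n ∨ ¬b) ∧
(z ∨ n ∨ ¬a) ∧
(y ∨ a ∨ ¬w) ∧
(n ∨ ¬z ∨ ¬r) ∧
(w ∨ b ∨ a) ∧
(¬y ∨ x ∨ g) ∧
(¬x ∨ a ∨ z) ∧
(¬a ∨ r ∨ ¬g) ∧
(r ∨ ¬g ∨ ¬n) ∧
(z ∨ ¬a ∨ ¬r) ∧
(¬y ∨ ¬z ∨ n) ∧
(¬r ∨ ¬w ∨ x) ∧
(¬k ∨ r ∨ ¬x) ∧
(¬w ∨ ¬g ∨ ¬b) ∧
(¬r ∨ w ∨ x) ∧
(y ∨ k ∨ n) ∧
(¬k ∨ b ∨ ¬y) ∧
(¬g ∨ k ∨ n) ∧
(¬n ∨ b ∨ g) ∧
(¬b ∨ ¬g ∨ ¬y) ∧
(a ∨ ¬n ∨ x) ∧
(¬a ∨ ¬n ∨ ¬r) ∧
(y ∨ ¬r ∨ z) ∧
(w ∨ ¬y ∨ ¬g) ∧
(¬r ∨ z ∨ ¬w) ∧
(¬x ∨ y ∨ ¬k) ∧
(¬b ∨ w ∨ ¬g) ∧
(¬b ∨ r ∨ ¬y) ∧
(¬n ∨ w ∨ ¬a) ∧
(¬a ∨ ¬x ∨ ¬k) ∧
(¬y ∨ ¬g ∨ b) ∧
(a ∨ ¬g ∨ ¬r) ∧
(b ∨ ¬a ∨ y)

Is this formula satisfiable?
No

No, the formula is not satisfiable.

No assignment of truth values to the variables can make all 43 clauses true simultaneously.

The formula is UNSAT (unsatisfiable).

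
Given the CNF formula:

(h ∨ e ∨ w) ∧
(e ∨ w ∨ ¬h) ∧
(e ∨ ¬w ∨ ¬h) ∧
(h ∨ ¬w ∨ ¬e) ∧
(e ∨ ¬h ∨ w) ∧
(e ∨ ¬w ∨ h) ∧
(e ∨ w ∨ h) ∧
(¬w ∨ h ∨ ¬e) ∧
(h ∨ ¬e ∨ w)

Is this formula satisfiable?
Yes

Yes, the formula is satisfiable.

One satisfying assignment is: h=True, w=False, e=True

Verification: With this assignment, all 9 clauses evaluate to true.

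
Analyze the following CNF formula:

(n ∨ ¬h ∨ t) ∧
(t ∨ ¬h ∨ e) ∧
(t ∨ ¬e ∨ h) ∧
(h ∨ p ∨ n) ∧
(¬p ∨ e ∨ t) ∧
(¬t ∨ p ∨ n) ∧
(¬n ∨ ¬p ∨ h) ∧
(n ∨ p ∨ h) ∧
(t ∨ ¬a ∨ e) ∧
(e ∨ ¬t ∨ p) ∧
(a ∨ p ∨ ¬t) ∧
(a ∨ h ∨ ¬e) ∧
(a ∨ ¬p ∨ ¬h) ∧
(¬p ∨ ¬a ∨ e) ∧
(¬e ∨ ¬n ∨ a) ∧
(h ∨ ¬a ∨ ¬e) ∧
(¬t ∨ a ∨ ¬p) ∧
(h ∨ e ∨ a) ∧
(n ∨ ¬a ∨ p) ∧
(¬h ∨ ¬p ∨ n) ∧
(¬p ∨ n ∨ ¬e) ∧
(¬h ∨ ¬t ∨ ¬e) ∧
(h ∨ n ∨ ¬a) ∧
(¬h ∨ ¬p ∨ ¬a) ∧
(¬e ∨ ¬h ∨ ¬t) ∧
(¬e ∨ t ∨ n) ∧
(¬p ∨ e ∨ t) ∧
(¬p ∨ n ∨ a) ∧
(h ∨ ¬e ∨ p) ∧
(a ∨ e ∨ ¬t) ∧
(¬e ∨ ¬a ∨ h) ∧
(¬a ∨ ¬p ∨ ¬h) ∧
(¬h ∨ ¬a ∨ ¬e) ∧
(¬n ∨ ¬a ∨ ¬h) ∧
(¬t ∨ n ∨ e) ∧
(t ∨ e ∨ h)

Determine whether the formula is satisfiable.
No

No, the formula is not satisfiable.

No assignment of truth values to the variables can make all 36 clauses true simultaneously.

The formula is UNSAT (unsatisfiable).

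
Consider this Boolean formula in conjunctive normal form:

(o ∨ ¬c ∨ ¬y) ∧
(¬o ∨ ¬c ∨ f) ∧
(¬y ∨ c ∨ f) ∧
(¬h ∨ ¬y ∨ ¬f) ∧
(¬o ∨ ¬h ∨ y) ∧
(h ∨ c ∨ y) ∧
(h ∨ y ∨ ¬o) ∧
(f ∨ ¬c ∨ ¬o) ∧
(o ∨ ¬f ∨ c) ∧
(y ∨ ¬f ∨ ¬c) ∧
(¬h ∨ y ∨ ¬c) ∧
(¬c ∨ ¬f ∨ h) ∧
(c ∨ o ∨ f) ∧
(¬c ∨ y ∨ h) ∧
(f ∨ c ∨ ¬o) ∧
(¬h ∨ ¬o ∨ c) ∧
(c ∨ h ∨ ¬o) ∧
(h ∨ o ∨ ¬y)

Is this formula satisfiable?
No

No, the formula is not satisfiable.

No assignment of truth values to the variables can make all 18 clauses true simultaneously.

The formula is UNSAT (unsatisfiable).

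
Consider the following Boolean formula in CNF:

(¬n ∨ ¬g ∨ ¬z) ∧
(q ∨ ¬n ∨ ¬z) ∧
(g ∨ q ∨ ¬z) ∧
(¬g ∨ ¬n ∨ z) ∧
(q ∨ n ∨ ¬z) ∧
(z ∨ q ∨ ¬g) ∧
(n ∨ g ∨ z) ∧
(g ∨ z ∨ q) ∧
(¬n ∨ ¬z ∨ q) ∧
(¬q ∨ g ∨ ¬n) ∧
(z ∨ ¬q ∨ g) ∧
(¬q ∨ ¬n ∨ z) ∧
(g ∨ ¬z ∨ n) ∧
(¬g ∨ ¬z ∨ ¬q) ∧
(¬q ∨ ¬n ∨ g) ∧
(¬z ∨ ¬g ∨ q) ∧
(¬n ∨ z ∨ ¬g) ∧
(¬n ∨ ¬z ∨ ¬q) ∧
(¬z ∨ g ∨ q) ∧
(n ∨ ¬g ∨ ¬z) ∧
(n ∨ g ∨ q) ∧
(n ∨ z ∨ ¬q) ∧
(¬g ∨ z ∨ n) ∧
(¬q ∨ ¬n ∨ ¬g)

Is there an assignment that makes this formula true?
No

No, the formula is not satisfiable.

No assignment of truth values to the variables can make all 24 clauses true simultaneously.

The formula is UNSAT (unsatisfiable).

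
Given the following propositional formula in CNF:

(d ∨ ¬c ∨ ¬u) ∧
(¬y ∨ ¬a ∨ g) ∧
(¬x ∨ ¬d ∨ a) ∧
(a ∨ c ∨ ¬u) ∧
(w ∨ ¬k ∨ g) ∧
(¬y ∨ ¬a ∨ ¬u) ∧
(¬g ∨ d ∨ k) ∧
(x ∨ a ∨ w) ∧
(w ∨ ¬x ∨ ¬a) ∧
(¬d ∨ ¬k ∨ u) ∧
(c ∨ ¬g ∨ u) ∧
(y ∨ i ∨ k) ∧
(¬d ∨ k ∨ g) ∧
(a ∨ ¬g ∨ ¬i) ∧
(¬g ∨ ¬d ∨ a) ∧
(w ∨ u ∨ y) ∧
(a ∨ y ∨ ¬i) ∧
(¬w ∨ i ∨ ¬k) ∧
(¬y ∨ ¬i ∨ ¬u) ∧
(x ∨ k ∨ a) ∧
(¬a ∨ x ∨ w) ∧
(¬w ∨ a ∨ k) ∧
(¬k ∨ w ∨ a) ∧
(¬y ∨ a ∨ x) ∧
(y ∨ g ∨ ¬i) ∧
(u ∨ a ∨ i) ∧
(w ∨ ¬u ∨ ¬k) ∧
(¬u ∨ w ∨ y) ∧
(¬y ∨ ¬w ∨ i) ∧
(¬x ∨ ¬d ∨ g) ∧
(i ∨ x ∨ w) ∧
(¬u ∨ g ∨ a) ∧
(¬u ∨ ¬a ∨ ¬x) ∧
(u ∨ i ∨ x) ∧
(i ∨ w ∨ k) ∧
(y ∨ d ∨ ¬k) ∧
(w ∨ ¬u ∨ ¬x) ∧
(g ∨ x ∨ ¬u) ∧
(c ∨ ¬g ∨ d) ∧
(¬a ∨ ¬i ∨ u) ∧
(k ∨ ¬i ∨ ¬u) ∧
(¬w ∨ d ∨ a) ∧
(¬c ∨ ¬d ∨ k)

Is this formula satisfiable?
Yes

Yes, the formula is satisfiable.

One satisfying assignment is: w=False, d=False, x=True, g=False, u=False, a=False, k=False, i=True, c=False, y=True

Verification: With this assignment, all 43 clauses evaluate to true.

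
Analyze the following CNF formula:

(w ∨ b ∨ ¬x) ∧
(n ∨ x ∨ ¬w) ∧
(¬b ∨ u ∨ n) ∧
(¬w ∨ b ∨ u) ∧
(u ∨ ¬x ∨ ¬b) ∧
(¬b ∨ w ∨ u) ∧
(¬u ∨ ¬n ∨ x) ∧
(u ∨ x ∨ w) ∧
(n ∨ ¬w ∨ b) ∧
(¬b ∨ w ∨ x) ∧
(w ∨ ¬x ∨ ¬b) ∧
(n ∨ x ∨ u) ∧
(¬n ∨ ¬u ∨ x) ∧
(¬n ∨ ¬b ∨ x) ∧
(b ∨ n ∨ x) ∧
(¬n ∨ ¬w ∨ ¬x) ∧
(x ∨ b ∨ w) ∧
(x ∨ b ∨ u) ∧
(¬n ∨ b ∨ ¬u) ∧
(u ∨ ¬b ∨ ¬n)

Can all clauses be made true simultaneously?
Yes

Yes, the formula is satisfiable.

One satisfying assignment is: n=False, u=True, x=True, b=True, w=True

Verification: With this assignment, all 20 clauses evaluate to true.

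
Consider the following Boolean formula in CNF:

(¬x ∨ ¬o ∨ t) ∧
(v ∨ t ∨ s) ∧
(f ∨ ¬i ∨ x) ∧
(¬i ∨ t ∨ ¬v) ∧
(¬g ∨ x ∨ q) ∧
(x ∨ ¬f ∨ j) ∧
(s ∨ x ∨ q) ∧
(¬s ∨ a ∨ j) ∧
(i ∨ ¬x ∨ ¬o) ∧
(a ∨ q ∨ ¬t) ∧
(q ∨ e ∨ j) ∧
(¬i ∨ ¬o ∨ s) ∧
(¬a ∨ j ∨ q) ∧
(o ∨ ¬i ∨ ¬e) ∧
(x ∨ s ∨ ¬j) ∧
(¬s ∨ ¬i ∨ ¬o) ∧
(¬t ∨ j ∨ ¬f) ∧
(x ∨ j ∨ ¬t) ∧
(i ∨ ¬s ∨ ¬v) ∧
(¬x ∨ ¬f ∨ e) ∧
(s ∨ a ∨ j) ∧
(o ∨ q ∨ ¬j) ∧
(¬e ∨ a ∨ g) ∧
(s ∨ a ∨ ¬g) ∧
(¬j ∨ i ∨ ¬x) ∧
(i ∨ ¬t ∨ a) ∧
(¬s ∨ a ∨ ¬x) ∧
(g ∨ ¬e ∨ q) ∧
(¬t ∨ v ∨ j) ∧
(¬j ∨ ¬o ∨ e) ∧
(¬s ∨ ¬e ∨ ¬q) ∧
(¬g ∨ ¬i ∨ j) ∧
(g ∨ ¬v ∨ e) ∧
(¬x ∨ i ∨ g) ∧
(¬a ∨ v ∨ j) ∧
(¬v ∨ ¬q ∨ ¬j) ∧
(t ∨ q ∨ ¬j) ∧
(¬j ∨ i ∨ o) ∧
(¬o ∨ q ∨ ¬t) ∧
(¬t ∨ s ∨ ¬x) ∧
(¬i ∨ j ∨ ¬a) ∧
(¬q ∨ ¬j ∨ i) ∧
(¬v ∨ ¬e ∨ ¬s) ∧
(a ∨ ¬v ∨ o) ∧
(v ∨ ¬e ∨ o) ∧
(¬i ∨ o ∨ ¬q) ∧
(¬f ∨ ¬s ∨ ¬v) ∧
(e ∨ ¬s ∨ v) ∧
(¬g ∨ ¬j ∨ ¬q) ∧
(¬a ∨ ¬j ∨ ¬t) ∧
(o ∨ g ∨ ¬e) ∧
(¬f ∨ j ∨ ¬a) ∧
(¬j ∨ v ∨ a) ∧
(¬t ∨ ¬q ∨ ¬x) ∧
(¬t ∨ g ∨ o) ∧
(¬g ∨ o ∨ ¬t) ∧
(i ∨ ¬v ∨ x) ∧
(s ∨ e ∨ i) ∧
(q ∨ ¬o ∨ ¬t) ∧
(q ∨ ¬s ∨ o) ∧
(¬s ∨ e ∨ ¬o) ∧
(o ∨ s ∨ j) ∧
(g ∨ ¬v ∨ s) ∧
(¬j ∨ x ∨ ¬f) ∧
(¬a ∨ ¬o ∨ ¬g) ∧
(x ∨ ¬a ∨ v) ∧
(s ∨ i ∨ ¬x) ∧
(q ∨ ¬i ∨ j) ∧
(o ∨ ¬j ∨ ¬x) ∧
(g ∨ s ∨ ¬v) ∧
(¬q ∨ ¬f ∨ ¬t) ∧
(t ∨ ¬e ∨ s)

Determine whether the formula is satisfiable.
No

No, the formula is not satisfiable.

No assignment of truth values to the variables can make all 72 clauses true simultaneously.

The formula is UNSAT (unsatisfiable).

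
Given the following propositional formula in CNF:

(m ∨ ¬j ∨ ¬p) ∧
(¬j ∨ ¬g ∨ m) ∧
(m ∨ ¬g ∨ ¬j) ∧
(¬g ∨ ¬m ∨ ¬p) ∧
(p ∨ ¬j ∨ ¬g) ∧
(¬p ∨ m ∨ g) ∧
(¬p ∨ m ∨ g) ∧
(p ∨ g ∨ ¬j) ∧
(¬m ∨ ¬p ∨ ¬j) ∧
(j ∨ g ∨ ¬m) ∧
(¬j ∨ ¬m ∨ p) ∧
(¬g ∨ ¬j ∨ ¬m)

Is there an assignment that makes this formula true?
Yes

Yes, the formula is satisfiable.

One satisfying assignment is: g=False, p=False, j=False, m=False

Verification: With this assignment, all 12 clauses evaluate to true.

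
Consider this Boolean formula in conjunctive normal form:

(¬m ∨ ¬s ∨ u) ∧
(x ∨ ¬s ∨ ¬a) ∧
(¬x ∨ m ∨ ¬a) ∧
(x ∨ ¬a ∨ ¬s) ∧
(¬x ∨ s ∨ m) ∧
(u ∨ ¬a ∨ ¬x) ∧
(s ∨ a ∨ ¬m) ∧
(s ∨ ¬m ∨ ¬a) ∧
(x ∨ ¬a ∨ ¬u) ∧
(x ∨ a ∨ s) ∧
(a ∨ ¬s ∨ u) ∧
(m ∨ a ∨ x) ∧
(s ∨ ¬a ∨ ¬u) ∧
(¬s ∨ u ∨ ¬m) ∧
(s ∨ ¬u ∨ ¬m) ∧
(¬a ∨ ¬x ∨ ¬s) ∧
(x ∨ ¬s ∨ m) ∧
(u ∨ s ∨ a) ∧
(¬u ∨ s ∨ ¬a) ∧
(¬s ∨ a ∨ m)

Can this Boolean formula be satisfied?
Yes

Yes, the formula is satisfiable.

One satisfying assignment is: a=True, u=False, x=False, m=False, s=False

Verification: With this assignment, all 20 clauses evaluate to true.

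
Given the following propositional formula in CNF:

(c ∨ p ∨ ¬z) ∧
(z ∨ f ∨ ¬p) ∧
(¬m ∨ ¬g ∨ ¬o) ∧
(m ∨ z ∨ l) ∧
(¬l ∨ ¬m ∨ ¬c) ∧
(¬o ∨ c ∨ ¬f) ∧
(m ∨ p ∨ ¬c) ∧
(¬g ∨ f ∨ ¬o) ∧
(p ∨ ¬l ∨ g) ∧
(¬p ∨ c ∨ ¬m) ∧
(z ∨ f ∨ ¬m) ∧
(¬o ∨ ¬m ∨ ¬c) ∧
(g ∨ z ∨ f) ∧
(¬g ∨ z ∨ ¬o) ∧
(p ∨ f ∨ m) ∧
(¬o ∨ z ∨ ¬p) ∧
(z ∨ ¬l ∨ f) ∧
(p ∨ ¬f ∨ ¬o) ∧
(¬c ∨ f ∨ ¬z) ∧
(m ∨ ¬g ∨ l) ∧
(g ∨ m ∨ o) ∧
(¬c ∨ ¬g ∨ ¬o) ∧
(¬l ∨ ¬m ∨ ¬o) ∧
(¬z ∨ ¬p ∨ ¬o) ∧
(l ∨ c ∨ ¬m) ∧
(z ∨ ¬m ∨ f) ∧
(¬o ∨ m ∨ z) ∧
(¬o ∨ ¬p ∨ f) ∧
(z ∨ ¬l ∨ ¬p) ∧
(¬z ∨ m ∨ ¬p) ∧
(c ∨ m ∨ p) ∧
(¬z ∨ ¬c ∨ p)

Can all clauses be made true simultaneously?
Yes

Yes, the formula is satisfiable.

One satisfying assignment is: c=False, l=True, g=True, z=False, m=True, p=False, f=True, o=False

Verification: With this assignment, all 32 clauses evaluate to true.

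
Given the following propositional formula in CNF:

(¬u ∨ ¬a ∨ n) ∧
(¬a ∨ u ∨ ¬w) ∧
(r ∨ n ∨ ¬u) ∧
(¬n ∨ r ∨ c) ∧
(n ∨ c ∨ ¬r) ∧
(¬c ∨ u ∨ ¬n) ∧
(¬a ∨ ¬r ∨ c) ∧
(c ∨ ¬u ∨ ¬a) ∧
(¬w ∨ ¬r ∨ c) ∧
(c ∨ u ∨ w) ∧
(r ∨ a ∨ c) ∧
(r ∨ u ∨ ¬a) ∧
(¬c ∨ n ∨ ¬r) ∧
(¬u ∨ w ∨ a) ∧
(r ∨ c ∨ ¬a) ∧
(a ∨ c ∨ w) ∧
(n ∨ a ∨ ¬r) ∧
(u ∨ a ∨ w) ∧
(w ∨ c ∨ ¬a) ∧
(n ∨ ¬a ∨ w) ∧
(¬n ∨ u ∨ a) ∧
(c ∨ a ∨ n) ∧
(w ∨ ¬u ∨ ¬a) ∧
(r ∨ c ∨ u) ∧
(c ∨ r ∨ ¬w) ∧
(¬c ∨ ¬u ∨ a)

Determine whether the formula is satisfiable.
Yes

Yes, the formula is satisfiable.

One satisfying assignment is: n=False, w=True, a=False, c=True, u=False, r=False

Verification: With this assignment, all 26 clauses evaluate to true.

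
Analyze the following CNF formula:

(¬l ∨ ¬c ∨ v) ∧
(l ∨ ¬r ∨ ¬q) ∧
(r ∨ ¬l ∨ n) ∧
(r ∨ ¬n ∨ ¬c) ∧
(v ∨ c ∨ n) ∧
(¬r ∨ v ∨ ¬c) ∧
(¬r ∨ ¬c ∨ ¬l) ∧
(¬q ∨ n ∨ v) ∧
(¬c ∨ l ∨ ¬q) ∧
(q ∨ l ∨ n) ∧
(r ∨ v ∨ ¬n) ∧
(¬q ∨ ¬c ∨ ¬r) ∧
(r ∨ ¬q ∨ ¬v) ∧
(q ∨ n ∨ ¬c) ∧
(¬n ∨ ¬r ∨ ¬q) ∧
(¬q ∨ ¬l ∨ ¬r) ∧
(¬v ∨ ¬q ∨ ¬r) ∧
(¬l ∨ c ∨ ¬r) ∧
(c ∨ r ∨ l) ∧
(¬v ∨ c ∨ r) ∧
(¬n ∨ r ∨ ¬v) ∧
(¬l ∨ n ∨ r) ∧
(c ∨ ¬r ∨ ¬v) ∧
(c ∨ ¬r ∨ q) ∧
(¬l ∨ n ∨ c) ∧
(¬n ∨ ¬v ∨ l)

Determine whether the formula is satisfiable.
No

No, the formula is not satisfiable.

No assignment of truth values to the variables can make all 26 clauses true simultaneously.

The formula is UNSAT (unsatisfiable).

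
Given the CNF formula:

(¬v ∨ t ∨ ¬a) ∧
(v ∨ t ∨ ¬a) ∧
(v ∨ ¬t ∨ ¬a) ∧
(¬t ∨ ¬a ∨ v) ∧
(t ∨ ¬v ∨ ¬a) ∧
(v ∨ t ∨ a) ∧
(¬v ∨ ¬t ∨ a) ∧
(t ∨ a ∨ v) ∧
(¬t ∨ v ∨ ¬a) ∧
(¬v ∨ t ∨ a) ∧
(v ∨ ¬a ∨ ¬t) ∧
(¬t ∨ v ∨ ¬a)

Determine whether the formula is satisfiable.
Yes

Yes, the formula is satisfiable.

One satisfying assignment is: v=True, t=True, a=True

Verification: With this assignment, all 12 clauses evaluate to true.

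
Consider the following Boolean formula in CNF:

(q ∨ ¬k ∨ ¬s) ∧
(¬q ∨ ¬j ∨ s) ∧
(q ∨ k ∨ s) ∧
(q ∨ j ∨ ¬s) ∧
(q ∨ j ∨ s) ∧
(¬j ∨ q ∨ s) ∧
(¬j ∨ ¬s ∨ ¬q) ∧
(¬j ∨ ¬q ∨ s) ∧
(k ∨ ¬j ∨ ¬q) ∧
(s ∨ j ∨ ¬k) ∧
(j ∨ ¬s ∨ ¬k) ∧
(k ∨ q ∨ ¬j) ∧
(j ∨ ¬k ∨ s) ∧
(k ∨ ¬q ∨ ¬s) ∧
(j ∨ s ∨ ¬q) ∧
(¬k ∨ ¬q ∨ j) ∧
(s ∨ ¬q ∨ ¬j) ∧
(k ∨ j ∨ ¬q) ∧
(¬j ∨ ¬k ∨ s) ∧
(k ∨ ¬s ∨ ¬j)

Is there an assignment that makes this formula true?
No

No, the formula is not satisfiable.

No assignment of truth values to the variables can make all 20 clauses true simultaneously.

The formula is UNSAT (unsatisfiable).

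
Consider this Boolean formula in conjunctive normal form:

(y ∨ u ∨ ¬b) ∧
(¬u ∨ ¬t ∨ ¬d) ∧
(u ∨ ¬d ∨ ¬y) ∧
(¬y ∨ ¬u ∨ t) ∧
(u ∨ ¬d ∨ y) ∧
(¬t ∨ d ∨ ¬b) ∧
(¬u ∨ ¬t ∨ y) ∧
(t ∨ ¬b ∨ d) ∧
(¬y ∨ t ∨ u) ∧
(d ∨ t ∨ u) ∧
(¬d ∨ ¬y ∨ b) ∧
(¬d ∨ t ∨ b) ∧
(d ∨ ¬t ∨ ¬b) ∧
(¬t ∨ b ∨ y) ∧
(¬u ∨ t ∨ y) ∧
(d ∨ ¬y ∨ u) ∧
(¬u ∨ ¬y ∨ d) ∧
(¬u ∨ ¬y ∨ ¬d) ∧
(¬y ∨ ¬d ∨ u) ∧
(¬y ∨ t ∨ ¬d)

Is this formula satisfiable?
No

No, the formula is not satisfiable.

No assignment of truth values to the variables can make all 20 clauses true simultaneously.

The formula is UNSAT (unsatisfiable).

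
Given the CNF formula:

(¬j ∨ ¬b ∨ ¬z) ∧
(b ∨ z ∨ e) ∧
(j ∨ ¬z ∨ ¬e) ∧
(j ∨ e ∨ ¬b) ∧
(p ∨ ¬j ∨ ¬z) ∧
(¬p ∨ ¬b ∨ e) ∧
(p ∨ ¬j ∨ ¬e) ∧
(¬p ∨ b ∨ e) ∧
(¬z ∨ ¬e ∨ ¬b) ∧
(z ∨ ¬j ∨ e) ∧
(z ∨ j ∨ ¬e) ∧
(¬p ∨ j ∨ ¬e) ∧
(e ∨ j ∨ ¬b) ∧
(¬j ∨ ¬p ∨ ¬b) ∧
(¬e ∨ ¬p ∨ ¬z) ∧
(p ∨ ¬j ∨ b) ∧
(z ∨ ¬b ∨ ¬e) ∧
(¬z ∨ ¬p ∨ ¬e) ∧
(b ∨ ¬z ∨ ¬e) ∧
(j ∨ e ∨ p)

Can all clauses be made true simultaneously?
Yes

Yes, the formula is satisfiable.

One satisfying assignment is: z=False, e=True, p=True, j=True, b=False

Verification: With this assignment, all 20 clauses evaluate to true.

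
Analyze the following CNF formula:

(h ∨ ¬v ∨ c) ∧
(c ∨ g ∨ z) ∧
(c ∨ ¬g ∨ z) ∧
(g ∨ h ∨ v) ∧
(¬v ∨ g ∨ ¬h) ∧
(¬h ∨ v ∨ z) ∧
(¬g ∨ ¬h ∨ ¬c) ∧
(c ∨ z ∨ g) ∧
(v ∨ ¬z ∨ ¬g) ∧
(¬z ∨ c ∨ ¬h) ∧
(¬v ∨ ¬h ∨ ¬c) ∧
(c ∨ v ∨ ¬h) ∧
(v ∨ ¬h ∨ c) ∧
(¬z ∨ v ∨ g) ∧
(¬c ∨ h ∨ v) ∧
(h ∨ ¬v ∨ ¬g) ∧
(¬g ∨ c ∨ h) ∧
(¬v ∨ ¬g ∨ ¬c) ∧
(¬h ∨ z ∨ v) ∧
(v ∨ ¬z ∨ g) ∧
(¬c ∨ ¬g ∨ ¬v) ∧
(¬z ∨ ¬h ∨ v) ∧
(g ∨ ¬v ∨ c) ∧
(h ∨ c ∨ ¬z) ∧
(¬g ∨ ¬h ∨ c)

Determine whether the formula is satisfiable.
Yes

Yes, the formula is satisfiable.

One satisfying assignment is: v=True, z=False, h=False, c=True, g=False

Verification: With this assignment, all 25 clauses evaluate to true.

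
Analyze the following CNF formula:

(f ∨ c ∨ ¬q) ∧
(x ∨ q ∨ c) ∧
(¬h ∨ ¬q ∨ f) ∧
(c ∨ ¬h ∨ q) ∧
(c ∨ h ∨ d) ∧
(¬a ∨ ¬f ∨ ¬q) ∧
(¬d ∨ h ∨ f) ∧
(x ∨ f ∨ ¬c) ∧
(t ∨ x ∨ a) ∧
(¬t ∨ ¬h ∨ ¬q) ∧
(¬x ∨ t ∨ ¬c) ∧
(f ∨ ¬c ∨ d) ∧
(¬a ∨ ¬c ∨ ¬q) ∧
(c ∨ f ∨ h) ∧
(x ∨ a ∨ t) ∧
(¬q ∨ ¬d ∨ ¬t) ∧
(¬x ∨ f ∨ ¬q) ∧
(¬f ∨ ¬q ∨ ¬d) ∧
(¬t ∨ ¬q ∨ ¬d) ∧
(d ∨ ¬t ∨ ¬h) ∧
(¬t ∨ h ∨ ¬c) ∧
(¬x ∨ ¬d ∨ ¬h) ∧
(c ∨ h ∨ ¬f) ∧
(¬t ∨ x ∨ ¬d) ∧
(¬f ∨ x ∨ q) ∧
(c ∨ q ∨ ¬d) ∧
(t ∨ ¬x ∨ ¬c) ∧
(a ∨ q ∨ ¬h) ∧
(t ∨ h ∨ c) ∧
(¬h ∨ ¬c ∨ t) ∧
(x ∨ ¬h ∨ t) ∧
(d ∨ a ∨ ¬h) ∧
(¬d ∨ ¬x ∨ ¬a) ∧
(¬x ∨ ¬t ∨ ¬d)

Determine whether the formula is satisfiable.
No

No, the formula is not satisfiable.

No assignment of truth values to the variables can make all 34 clauses true simultaneously.

The formula is UNSAT (unsatisfiable).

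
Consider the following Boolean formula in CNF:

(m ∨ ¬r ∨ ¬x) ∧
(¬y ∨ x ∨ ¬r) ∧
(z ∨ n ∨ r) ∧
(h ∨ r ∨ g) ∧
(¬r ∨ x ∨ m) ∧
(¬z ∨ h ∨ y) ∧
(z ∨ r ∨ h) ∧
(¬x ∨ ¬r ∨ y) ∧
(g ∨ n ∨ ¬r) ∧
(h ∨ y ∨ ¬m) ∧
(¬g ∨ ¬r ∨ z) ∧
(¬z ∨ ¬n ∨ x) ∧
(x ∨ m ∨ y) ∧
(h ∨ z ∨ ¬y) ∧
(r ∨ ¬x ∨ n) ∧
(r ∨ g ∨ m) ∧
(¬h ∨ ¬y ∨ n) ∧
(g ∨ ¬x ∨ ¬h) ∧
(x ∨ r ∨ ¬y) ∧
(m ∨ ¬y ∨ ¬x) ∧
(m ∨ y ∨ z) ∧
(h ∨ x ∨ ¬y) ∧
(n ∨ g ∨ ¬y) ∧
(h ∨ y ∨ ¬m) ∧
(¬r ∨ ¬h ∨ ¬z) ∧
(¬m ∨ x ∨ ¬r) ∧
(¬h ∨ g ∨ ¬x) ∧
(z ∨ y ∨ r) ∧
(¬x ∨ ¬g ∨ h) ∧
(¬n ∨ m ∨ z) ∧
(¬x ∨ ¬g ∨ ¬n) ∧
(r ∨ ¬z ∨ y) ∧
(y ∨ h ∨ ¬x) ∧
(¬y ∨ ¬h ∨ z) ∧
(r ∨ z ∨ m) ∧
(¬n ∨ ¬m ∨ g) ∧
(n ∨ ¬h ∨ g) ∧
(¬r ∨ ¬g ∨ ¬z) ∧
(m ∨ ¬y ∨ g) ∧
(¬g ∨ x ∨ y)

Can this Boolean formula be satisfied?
No

No, the formula is not satisfiable.

No assignment of truth values to the variables can make all 40 clauses true simultaneously.

The formula is UNSAT (unsatisfiable).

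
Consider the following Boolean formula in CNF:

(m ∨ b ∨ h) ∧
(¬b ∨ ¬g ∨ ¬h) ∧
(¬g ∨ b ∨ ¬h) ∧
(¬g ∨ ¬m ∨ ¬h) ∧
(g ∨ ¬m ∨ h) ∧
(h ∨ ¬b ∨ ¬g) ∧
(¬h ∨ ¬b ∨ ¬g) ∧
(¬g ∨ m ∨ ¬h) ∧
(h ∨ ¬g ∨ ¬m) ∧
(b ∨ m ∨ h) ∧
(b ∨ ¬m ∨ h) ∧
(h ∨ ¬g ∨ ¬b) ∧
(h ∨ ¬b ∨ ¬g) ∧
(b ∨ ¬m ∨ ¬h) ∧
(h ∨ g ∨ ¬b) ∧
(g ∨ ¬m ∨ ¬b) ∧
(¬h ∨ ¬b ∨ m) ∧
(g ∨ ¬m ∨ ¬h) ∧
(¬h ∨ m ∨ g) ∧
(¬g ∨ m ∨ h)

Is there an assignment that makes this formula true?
No

No, the formula is not satisfiable.

No assignment of truth values to the variables can make all 20 clauses true simultaneously.

The formula is UNSAT (unsatisfiable).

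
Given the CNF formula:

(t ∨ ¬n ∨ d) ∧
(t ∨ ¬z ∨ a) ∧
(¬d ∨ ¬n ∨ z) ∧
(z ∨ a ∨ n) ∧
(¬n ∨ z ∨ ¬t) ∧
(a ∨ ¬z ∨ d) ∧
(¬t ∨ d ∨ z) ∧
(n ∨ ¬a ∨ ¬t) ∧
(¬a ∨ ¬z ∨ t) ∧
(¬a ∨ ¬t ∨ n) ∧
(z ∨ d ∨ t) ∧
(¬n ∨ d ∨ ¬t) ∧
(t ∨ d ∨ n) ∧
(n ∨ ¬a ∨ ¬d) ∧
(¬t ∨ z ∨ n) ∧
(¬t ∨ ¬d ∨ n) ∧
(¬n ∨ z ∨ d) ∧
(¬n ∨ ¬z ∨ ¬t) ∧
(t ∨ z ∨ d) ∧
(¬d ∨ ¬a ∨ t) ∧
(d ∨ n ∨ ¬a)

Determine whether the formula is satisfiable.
No

No, the formula is not satisfiable.

No assignment of truth values to the variables can make all 21 clauses true simultaneously.

The formula is UNSAT (unsatisfiable).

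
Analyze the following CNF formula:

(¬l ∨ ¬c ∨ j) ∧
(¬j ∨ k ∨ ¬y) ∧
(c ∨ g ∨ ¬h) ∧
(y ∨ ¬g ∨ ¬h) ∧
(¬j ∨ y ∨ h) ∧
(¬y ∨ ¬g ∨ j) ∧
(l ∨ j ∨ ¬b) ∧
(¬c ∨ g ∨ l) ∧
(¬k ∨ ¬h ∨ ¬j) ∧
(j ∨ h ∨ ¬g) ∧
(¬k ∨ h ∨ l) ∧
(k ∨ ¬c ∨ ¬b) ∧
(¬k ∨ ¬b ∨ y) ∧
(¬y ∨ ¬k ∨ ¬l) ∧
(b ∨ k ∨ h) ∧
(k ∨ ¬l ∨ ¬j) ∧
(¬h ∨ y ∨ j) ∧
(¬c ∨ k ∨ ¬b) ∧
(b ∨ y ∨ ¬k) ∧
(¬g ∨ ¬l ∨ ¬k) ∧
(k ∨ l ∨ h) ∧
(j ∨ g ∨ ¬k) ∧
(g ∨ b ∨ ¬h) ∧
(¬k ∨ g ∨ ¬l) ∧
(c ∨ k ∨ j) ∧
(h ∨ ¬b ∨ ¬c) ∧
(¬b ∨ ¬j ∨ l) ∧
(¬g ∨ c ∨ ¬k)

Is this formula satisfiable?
No

No, the formula is not satisfiable.

No assignment of truth values to the variables can make all 28 clauses true simultaneously.

The formula is UNSAT (unsatisfiable).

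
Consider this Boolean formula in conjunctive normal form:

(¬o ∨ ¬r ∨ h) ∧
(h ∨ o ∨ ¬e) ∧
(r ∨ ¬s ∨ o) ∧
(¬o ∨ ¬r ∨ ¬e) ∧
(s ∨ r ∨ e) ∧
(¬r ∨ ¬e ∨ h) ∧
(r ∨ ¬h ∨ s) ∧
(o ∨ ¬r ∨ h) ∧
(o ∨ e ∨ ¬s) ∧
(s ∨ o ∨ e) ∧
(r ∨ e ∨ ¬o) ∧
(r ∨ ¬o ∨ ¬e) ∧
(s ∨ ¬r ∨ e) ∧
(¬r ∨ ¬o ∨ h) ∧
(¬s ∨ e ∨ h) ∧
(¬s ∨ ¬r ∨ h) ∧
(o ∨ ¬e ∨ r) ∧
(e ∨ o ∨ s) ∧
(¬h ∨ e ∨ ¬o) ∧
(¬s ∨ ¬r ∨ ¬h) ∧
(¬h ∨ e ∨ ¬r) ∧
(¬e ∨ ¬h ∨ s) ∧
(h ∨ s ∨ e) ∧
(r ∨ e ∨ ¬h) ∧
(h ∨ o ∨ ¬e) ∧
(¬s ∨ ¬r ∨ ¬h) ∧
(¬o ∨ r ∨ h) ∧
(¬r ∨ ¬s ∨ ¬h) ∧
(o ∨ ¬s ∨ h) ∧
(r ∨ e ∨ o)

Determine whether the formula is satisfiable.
No

No, the formula is not satisfiable.

No assignment of truth values to the variables can make all 30 clauses true simultaneously.

The formula is UNSAT (unsatisfiable).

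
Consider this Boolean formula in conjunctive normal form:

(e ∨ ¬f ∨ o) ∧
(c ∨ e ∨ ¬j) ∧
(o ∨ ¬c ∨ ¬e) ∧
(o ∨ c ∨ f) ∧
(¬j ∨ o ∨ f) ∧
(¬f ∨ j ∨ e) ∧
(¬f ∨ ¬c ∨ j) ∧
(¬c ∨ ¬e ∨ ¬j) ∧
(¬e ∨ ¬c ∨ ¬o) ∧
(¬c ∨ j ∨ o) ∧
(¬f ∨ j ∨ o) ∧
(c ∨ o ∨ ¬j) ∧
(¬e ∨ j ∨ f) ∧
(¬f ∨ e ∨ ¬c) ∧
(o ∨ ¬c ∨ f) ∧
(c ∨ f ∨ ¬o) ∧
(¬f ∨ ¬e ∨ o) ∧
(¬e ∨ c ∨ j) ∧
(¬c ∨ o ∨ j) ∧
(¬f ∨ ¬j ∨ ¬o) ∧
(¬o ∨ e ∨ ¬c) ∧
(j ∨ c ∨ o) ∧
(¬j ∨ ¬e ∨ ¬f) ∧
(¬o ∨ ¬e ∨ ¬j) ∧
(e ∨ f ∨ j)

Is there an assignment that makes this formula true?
No

No, the formula is not satisfiable.

No assignment of truth values to the variables can make all 25 clauses true simultaneously.

The formula is UNSAT (unsatisfiable).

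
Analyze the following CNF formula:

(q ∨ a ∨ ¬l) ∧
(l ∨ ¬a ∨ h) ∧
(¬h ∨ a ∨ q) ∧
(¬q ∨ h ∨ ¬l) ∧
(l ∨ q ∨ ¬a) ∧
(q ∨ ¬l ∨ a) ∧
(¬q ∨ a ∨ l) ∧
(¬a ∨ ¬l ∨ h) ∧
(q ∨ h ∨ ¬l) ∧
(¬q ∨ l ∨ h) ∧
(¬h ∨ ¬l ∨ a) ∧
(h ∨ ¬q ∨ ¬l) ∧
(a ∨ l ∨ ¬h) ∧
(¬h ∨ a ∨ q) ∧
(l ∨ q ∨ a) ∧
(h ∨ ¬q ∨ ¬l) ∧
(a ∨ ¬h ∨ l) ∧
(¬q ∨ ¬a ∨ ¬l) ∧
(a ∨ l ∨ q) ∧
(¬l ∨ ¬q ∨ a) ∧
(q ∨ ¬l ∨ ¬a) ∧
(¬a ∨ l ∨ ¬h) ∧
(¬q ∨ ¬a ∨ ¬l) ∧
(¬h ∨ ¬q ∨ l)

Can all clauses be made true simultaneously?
No

No, the formula is not satisfiable.

No assignment of truth values to the variables can make all 24 clauses true simultaneously.

The formula is UNSAT (unsatisfiable).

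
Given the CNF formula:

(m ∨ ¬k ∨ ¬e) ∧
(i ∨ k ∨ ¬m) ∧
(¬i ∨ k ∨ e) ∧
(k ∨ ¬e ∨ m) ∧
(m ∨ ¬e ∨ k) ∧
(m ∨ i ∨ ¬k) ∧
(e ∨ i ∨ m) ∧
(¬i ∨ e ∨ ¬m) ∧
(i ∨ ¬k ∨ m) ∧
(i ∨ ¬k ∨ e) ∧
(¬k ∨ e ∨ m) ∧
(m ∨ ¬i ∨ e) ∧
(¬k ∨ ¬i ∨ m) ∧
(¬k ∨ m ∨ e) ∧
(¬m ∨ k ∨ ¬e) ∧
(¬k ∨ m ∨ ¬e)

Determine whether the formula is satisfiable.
Yes

Yes, the formula is satisfiable.

One satisfying assignment is: k=True, e=True, m=True, i=False

Verification: With this assignment, all 16 clauses evaluate to true.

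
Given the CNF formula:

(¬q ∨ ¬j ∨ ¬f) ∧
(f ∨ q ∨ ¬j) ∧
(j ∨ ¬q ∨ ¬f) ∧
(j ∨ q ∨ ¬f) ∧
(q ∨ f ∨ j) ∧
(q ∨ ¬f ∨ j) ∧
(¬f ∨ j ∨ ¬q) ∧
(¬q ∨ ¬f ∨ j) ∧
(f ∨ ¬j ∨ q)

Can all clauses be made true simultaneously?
Yes

Yes, the formula is satisfiable.

One satisfying assignment is: q=True, j=False, f=False

Verification: With this assignment, all 9 clauses evaluate to true.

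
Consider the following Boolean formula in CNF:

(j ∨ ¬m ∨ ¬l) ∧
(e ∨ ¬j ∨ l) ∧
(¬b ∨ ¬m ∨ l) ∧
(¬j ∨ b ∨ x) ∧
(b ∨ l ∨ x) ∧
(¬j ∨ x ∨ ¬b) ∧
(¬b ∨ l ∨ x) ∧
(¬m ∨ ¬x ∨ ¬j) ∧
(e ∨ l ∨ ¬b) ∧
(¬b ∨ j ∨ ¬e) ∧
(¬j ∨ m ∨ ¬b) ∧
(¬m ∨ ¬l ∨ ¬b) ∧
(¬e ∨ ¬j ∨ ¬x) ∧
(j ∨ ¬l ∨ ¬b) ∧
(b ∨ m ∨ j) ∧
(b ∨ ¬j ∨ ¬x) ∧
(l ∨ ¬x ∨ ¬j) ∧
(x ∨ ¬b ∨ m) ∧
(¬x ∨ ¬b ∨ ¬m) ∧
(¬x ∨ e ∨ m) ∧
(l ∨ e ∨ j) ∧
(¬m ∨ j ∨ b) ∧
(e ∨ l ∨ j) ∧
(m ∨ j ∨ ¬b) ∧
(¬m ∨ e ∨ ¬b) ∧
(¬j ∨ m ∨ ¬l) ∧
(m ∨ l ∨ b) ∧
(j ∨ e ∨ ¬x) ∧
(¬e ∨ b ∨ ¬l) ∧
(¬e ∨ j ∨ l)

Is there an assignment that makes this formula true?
No

No, the formula is not satisfiable.

No assignment of truth values to the variables can make all 30 clauses true simultaneously.

The formula is UNSAT (unsatisfiable).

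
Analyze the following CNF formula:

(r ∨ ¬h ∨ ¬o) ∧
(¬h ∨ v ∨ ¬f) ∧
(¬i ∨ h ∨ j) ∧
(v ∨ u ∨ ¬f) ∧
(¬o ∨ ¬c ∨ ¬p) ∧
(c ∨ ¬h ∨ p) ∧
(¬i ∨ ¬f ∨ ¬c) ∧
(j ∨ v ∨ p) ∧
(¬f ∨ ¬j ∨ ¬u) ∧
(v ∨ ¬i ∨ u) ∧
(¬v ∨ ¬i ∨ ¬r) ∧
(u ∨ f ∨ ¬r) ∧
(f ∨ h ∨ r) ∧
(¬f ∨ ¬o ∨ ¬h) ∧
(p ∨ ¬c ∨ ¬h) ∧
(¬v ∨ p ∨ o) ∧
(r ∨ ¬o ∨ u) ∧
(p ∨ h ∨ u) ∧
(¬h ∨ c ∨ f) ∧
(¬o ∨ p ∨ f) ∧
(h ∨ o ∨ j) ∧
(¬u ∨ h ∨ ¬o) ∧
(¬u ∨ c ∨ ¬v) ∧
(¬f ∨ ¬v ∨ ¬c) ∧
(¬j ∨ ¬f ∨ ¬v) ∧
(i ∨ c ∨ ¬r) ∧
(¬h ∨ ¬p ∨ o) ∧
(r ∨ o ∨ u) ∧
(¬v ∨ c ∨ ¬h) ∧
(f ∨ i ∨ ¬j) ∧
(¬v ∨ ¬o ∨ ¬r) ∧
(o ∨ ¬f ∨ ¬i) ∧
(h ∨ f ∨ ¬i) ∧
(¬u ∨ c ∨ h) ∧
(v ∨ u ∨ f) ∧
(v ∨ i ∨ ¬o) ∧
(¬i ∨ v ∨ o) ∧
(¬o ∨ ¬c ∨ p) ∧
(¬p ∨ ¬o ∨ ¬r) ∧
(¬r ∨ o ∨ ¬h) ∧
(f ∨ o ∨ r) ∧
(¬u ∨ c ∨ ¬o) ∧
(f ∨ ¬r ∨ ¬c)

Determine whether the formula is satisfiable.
No

No, the formula is not satisfiable.

No assignment of truth values to the variables can make all 43 clauses true simultaneously.

The formula is UNSAT (unsatisfiable).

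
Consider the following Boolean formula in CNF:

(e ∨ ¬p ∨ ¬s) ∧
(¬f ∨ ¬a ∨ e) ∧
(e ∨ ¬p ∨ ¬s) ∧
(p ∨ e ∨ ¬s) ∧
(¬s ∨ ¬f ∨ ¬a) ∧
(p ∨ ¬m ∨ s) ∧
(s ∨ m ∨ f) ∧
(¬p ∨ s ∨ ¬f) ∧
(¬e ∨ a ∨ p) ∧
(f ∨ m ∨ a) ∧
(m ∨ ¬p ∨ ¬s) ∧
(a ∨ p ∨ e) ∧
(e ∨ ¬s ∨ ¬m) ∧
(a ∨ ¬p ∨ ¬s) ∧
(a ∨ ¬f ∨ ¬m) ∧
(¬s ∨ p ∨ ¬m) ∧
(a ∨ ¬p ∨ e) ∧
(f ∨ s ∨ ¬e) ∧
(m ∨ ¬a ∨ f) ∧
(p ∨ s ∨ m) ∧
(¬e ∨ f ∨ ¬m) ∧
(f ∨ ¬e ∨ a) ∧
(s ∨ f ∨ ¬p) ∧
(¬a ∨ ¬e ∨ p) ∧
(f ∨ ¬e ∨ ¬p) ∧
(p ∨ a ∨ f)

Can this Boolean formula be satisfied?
No

No, the formula is not satisfiable.

No assignment of truth values to the variables can make all 26 clauses true simultaneously.

The formula is UNSAT (unsatisfiable).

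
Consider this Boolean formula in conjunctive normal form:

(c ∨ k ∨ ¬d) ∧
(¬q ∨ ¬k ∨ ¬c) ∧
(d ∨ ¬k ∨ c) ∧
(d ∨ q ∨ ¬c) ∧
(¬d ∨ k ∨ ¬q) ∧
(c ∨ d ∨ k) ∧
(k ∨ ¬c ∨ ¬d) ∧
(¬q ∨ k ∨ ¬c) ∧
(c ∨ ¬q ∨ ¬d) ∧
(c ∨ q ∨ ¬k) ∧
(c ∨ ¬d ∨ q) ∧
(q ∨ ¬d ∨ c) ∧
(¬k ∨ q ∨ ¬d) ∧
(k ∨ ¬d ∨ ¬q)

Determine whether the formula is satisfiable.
No

No, the formula is not satisfiable.

No assignment of truth values to the variables can make all 14 clauses true simultaneously.

The formula is UNSAT (unsatisfiable).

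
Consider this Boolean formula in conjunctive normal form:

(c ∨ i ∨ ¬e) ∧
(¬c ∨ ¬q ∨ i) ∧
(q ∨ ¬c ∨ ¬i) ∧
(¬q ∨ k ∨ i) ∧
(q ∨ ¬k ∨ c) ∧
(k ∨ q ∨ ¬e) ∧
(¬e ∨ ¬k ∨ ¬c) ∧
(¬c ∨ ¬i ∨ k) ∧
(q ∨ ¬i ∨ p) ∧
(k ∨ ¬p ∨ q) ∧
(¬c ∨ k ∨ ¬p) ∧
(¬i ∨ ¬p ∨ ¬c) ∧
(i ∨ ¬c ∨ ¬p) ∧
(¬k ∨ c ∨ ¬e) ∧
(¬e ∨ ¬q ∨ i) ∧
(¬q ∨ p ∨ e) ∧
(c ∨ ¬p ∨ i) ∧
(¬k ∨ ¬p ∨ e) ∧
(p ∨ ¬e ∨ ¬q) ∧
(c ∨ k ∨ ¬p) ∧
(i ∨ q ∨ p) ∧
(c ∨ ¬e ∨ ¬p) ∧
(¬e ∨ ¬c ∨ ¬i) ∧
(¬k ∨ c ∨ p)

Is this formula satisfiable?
No

No, the formula is not satisfiable.

No assignment of truth values to the variables can make all 24 clauses true simultaneously.

The formula is UNSAT (unsatisfiable).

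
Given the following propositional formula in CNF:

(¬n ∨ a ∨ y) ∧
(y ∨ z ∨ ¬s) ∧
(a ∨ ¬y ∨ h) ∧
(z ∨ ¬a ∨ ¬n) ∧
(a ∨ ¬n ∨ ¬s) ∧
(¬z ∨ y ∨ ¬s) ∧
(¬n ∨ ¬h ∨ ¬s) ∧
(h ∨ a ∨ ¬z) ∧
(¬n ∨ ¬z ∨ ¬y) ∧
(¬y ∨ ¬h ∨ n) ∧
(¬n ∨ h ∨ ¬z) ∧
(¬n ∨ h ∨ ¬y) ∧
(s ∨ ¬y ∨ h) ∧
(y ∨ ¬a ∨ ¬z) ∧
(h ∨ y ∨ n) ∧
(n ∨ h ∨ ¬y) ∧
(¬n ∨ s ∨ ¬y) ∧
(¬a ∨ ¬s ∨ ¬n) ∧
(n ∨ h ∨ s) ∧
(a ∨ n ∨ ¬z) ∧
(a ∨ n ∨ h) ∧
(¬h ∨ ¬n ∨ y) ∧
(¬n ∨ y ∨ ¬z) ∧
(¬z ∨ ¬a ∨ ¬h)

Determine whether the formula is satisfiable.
Yes

Yes, the formula is satisfiable.

One satisfying assignment is: a=False, h=True, y=False, s=False, n=False, z=False

Verification: With this assignment, all 24 clauses evaluate to true.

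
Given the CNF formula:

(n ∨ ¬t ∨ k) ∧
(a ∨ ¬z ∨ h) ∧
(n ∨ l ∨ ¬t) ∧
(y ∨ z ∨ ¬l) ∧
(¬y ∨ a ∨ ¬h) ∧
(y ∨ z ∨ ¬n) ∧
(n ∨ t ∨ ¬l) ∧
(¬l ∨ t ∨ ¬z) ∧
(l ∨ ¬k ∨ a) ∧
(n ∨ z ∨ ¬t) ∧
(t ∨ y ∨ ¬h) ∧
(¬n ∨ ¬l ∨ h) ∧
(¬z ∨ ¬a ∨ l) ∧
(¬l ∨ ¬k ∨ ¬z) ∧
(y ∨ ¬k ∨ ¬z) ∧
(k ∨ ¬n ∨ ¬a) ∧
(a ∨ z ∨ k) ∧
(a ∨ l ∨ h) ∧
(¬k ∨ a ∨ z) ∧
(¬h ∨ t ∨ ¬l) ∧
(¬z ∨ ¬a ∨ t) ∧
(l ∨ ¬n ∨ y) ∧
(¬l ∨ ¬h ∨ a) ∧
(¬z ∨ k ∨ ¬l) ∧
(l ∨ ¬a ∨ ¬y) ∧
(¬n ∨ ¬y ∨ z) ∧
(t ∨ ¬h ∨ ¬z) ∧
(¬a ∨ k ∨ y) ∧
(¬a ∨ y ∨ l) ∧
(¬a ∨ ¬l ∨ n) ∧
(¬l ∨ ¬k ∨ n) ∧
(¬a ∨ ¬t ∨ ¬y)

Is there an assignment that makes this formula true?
No

No, the formula is not satisfiable.

No assignment of truth values to the variables can make all 32 clauses true simultaneously.

The formula is UNSAT (unsatisfiable).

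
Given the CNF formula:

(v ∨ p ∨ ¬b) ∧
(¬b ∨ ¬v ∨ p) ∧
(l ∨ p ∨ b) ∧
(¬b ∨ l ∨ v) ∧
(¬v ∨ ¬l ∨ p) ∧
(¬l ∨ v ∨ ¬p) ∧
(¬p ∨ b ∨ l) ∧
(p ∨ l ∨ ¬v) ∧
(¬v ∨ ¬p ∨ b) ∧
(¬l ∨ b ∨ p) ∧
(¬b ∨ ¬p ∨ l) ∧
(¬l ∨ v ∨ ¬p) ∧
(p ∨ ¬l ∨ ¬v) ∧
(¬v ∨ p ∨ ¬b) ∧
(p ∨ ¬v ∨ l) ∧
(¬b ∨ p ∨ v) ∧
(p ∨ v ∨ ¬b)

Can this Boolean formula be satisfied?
Yes

Yes, the formula is satisfiable.

One satisfying assignment is: b=True, p=True, l=True, v=True

Verification: With this assignment, all 17 clauses evaluate to true.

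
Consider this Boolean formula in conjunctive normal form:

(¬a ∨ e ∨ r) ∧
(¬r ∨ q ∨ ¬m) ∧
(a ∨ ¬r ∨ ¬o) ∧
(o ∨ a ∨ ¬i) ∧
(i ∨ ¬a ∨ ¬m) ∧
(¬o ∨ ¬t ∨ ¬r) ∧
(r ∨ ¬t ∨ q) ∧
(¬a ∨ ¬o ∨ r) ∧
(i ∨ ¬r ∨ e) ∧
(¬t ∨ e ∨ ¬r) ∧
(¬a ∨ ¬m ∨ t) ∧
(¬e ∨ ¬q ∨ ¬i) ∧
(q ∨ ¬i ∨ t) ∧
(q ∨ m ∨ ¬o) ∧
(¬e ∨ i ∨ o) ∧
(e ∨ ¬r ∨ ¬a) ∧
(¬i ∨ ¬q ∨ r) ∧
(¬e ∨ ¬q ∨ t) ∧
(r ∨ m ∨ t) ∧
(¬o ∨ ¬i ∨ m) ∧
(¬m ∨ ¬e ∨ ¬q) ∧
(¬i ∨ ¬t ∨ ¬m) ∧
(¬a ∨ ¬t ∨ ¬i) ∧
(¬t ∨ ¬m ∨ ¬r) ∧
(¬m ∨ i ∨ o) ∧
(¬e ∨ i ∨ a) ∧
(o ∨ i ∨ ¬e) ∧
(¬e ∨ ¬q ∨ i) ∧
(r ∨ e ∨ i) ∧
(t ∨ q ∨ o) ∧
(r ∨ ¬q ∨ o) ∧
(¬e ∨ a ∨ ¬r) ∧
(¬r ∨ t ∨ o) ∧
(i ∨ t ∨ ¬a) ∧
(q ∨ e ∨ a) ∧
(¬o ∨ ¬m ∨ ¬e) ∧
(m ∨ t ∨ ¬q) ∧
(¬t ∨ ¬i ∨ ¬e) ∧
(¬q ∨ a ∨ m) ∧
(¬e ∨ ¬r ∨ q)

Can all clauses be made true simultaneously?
No

No, the formula is not satisfiable.

No assignment of truth values to the variables can make all 40 clauses true simultaneously.

The formula is UNSAT (unsatisfiable).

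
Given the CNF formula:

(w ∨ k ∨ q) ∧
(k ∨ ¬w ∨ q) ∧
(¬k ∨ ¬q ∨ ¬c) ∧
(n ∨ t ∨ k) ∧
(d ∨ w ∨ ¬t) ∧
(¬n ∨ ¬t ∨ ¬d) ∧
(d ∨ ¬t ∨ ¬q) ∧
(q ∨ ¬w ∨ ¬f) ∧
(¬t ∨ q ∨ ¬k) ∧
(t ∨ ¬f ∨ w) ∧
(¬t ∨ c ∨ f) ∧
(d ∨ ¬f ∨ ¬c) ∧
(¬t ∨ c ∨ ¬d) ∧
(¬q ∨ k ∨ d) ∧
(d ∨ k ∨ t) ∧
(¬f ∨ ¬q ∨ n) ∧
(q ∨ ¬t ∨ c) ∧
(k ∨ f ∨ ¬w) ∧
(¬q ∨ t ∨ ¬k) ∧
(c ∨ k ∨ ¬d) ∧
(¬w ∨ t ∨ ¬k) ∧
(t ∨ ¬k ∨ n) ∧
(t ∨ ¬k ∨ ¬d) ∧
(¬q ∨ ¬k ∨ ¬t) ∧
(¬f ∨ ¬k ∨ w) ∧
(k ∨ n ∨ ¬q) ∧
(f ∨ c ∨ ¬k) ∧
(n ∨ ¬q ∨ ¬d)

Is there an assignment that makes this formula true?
Yes

Yes, the formula is satisfiable.

One satisfying assignment is: c=True, w=False, f=False, t=False, n=True, d=False, q=False, k=True

Verification: With this assignment, all 28 clauses evaluate to true.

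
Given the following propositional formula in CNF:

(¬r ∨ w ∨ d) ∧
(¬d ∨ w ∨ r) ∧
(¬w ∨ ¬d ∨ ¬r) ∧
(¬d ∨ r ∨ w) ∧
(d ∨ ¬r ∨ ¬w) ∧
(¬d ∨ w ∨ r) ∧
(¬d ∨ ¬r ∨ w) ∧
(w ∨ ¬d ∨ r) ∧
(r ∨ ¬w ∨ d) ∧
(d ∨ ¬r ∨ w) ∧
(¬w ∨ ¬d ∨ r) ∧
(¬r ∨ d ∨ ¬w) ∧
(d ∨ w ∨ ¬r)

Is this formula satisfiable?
Yes

Yes, the formula is satisfiable.

One satisfying assignment is: r=False, w=False, d=False

Verification: With this assignment, all 13 clauses evaluate to true.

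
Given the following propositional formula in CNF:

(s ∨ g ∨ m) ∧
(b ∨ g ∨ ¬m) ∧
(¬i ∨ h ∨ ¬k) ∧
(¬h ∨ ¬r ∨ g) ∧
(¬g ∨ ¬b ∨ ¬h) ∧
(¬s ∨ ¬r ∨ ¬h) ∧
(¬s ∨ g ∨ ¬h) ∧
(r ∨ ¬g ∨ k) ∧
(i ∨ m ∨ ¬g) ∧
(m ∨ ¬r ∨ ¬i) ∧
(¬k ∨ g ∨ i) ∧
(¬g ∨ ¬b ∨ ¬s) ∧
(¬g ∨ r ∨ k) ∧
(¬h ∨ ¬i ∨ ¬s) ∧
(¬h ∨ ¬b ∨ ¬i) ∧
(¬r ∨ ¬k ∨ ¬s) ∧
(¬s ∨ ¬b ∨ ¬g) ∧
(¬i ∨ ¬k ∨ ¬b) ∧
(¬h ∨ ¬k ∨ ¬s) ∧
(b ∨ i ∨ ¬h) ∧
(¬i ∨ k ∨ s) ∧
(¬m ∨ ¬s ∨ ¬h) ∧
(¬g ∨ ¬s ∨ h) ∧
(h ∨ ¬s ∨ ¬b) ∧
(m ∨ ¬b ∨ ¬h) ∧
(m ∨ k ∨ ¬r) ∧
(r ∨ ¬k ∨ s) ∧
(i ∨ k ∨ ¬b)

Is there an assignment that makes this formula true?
Yes

Yes, the formula is satisfiable.

One satisfying assignment is: b=False, g=False, r=False, s=True, h=False, m=False, i=False, k=False

Verification: With this assignment, all 28 clauses evaluate to true.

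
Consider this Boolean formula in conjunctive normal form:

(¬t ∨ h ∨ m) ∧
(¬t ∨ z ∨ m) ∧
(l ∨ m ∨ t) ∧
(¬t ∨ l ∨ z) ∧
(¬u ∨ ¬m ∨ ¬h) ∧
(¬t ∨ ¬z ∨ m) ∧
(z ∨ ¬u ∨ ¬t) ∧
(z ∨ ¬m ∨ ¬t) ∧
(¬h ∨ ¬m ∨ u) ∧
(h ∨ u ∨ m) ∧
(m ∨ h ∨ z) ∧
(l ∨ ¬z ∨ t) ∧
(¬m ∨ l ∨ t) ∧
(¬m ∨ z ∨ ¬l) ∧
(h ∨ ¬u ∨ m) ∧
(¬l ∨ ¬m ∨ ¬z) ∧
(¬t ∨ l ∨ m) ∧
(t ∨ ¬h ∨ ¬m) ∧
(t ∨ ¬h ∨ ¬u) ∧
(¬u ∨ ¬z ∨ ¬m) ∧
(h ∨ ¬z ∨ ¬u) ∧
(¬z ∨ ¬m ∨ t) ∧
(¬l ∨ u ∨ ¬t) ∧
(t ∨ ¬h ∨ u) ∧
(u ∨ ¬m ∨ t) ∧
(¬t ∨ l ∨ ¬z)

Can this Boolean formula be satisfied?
No

No, the formula is not satisfiable.

No assignment of truth values to the variables can make all 26 clauses true simultaneously.

The formula is UNSAT (unsatisfiable).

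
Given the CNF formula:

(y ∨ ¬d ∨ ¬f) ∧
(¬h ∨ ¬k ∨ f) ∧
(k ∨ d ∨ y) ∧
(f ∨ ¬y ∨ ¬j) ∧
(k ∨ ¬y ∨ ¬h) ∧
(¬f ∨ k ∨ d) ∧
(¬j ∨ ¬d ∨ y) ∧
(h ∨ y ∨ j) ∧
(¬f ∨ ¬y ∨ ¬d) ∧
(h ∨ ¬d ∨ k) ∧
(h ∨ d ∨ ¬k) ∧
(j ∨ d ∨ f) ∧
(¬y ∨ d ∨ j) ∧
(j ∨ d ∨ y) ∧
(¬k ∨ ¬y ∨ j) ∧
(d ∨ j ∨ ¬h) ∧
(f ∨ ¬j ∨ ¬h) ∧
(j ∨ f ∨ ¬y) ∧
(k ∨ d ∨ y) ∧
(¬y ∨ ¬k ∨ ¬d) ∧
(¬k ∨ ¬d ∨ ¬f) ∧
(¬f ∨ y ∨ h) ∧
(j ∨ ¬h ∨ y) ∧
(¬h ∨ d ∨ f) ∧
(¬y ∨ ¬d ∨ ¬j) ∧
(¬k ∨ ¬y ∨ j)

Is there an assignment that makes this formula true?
Yes

Yes, the formula is satisfiable.

One satisfying assignment is: d=False, f=True, k=True, j=True, y=False, h=True

Verification: With this assignment, all 26 clauses evaluate to true.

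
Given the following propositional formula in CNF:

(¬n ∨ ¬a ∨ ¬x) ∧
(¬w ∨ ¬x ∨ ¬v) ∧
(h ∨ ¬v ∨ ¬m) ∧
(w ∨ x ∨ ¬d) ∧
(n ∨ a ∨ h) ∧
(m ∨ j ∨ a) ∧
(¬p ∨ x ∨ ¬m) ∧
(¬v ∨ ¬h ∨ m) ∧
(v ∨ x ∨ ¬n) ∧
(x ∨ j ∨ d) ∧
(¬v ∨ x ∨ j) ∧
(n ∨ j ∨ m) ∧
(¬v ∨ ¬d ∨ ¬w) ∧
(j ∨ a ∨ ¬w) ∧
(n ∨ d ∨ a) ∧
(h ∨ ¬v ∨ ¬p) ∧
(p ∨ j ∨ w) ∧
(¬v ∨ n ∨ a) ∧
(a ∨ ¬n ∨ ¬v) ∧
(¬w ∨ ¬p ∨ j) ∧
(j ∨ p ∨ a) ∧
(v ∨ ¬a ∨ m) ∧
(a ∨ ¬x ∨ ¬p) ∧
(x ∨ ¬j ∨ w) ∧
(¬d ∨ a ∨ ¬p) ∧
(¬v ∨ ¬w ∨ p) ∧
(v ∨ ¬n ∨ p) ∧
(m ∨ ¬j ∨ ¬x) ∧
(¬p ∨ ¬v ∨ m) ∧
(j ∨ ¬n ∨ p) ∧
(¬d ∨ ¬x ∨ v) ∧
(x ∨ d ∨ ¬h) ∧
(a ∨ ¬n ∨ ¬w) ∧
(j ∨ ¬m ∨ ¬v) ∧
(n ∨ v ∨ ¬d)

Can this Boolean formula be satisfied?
Yes

Yes, the formula is satisfiable.

One satisfying assignment is: p=False, n=False, m=True, v=False, x=True, w=True, h=False, j=False, a=True, d=False

Verification: With this assignment, all 35 clauses evaluate to true.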